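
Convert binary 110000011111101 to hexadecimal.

Group into 4-bit nibbles from right:
  0110 = 6
  0000 = 0
  1111 = F
  1101 = D
Result: 60FD



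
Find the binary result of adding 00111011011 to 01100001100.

Add column by column from the right: bit + bit + carry-in; write the sum mod 2, carry 1 when the sum is 2 or 3.
carry:  11000110000
        00111011011
+       01100001100
-------------------
       010011100111
(the carry out of the leftmost column, 0, becomes the leading bit)
Decimal check:
  00111011011 = 256 + 128 + 64 + 16 + 8 + 2 + 1 = 475
  01100001100 = 512 + 256 + 8 + 4 = 780
  475 + 780 = 1255, and 010011100111 = 1024 + 128 + 64 + 32 + 4 + 2 + 1 = 1255 ✓



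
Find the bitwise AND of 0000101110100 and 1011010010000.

AND: 1 only when both bits are 1
  0000101110100
& 1011010010000
---------------
  0000000010000
Decimal: 372 & 5776 = 16



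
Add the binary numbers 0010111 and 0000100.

Add column by column from the right: bit + bit + carry-in; write the sum mod 2, carry 1 when the sum is 2 or 3.
carry:  0001000
        0010111
+       0000100
---------------
       00011011
(the carry out of the leftmost column, 0, becomes the leading bit)
Decimal check:
  0010111 = 16 + 4 + 2 + 1 = 23
  0000100 = 4
  23 + 4 = 27, and 00011011 = 16 + 8 + 2 + 1 = 27 ✓



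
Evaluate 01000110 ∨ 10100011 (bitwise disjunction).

OR: 1 when either bit is 1
  01000110
| 10100011
----------
  11100111
Decimal: 70 | 163 = 231



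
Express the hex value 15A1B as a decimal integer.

Expand by place value (powers of 16):
Digit values: A = 10, B = 11
15A1B = 1 × 16^4 + 5 × 16^3 + 10 × 16^2 + 1 × 16^1 + 11 × 16^0
= 1 × 65536 + 5 × 4096 + 10 × 256 + 1 × 16 + 11 × 1
= 65536 + 20480 + 2560 + 16 + 11
= 88603



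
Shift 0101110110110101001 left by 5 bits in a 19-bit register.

Original: 0101110110110101001 (decimal 191913)
Shift left by 5 positions
Append 5 zeros on the right and drop the 5 high bits that overflow the 19-bit width
Result: 1011011010100100000 (decimal 374048)
Equivalent: 191913 << 5 = 191913 × 2^5 = 6141216, truncated to 19 bits = 374048



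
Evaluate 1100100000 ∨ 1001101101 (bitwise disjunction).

OR: 1 when either bit is 1
  1100100000
| 1001101101
------------
  1101101101
Decimal: 800 | 621 = 877



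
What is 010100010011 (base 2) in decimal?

Sum of powers of 2 for each 1-bit:
2^0 + 2^1 + 2^4 + 2^8 + 2^10
= 1 + 2 + 16 + 256 + 1024
= 1299



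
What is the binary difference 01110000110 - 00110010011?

Method 1 - Direct subtraction (column by column from the right: bit − bit − borrow-in; if negative, add 2 and borrow 1 from the next column):
borrow: 01111100110
        01110000110
-       00110010011
-------------------
        00111110011

Method 2 - Add two's complement:
Two's complement of 00110010011: invert → 11001101100, add 1 → 11001101101
  01110000110
+ 11001101101
-------------
 100111110011  (end carry out of the top bit = 1)
Discarding the end carry: 00111110011
Decimal check:
  01110000110 = 512 + 256 + 128 + 4 + 2 = 902
  00110010011 = 256 + 128 + 16 + 2 + 1 = 403
  902 - 403 = 499, and 00111110011 = 256 + 128 + 64 + 32 + 16 + 2 + 1 = 499 ✓



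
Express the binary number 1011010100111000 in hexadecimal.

Group into 4-bit nibbles from right:
  1011 = B
  0101 = 5
  0011 = 3
  1000 = 8
Result: B538



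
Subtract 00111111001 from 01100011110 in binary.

Method 1 - Direct subtraction (column by column from the right: bit − bit − borrow-in; if negative, add 2 and borrow 1 from the next column):
borrow: 01111000010
        01100011110
-       00111111001
-------------------
        00100100101

Method 2 - Add two's complement:
Two's complement of 00111111001: invert → 11000000110, add 1 → 11000000111
  01100011110
+ 11000000111
-------------
 100100100101  (end carry out of the top bit = 1)
Discarding the end carry: 00100100101
Decimal check:
  01100011110 = 512 + 256 + 16 + 8 + 4 + 2 = 798
  00111111001 = 256 + 128 + 64 + 32 + 16 + 8 + 1 = 505
  798 - 505 = 293, and 00100100101 = 256 + 32 + 4 + 1 = 293 ✓



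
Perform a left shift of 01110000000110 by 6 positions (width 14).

Original: 01110000000110 (decimal 7174)
Shift left by 6 positions
Append 6 zeros on the right and drop the 6 high bits that overflow the 14-bit width
Result: 00000110000000 (decimal 384)
Equivalent: 7174 << 6 = 7174 × 2^6 = 459136, truncated to 14 bits = 384



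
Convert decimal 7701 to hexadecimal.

Using repeated division by 16 (digits 10–15 are A–F):
7701 ÷ 16 = 481 remainder 5
481 ÷ 16 = 30 remainder 1
30 ÷ 16 = 1 remainder 14 (E)
1 ÷ 16 = 0 remainder 1
Reading remainders bottom to top: 1E15



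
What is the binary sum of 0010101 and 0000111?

Add column by column from the right: bit + bit + carry-in; write the sum mod 2, carry 1 when the sum is 2 or 3.
carry:  0001110
        0010101
+       0000111
---------------
       00011100
(the carry out of the leftmost column, 0, becomes the leading bit)
Decimal check:
  0010101 = 16 + 4 + 1 = 21
  0000111 = 4 + 2 + 1 = 7
  21 + 7 = 28, and 00011100 = 16 + 8 + 4 = 28 ✓



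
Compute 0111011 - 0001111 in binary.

Method 1 - Direct subtraction (column by column from the right: bit − bit − borrow-in; if negative, add 2 and borrow 1 from the next column):
borrow: 0011000
        0111011
-       0001111
---------------
        0101100

Method 2 - Add two's complement:
Two's complement of 0001111: invert → 1110000, add 1 → 1110001
  0111011
+ 1110001
---------
 10101100  (end carry out of the top bit = 1)
Discarding the end carry: 0101100
Decimal check:
  0111011 = 32 + 16 + 8 + 2 + 1 = 59
  0001111 = 8 + 4 + 2 + 1 = 15
  59 - 15 = 44, and 0101100 = 32 + 8 + 4 = 44 ✓



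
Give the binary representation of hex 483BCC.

Convert each hex digit to 4 bits:
  4 = 0100
  8 = 1000
  3 = 0011
  B = 1011
  C = 1100
  C = 1100
Concatenate: 010010000011101111001100



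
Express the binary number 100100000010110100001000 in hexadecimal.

Group into 4-bit nibbles from right:
  1001 = 9
  0000 = 0
  0010 = 2
  1101 = D
  0000 = 0
  1000 = 8
Result: 902D08



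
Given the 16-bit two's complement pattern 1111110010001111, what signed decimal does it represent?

Binary: 1111110010001111
Sign bit: 1 (negative)
Invert: 0000001101110000
Add 1:  0000001101110001
Magnitude: 0000001101110001 = 512 + 256 + 64 + 32 + 16 + 1 = 881
Value: -881



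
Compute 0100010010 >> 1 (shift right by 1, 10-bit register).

Original: 0100010010 (decimal 274)
Shift right by 1 position
Drop the 1 low bit; fill with zero on the left
Result: 0010001001 (decimal 137)
Equivalent: 274 >> 1 = 274 ÷ 2^1 = 137



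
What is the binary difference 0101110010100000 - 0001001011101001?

Method 1 - Direct subtraction (column by column from the right: bit − bit − borrow-in; if negative, add 2 and borrow 1 from the next column):
borrow: 0000011111111110
        0101110010100000
-       0001001011101001
------------------------
        0100100110110111

Method 2 - Add two's complement:
Two's complement of 0001001011101001: invert → 1110110100010110, add 1 → 1110110100010111
  0101110010100000
+ 1110110100010111
------------------
 10100100110110111  (end carry out of the top bit = 1)
Discarding the end carry: 0100100110110111
Decimal check:
  0101110010100000 = 16384 + 4096 + 2048 + 1024 + 128 + 32 = 23712
  0001001011101001 = 4096 + 512 + 128 + 64 + 32 + 8 + 1 = 4841
  23712 - 4841 = 18871, and 0100100110110111 = 16384 + 2048 + 256 + 128 + 32 + 16 + 4 + 2 + 1 = 18871 ✓



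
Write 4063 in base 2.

Using repeated division by 2:
4063 ÷ 2 = 2031 remainder 1
2031 ÷ 2 = 1015 remainder 1
1015 ÷ 2 = 507 remainder 1
507 ÷ 2 = 253 remainder 1
253 ÷ 2 = 126 remainder 1
126 ÷ 2 = 63 remainder 0
63 ÷ 2 = 31 remainder 1
31 ÷ 2 = 15 remainder 1
15 ÷ 2 = 7 remainder 1
7 ÷ 2 = 3 remainder 1
3 ÷ 2 = 1 remainder 1
1 ÷ 2 = 0 remainder 1
Reading remainders bottom to top: 111111011111



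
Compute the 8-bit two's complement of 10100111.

Original (sign bit 1, negative): 10100111
Step 1 - Invert all bits: 01011000
Step 2 - Add 1: 01011001
Verification: 10100111 + 01011001 = 100000000; discarding the end carry (carry out of the top bit) leaves the 8-bit value 00000000, as required for x + (-x)



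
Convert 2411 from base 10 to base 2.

Using repeated division by 2:
2411 ÷ 2 = 1205 remainder 1
1205 ÷ 2 = 602 remainder 1
602 ÷ 2 = 301 remainder 0
301 ÷ 2 = 150 remainder 1
150 ÷ 2 = 75 remainder 0
75 ÷ 2 = 37 remainder 1
37 ÷ 2 = 18 remainder 1
18 ÷ 2 = 9 remainder 0
9 ÷ 2 = 4 remainder 1
4 ÷ 2 = 2 remainder 0
2 ÷ 2 = 1 remainder 0
1 ÷ 2 = 0 remainder 1
Reading remainders bottom to top: 100101101011



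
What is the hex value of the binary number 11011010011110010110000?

Group into 4-bit nibbles from right:
  0110 = 6
  1101 = D
  0011 = 3
  1100 = C
  1011 = B
  0000 = 0
Result: 6D3CB0



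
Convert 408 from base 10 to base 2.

Using repeated division by 2:
408 ÷ 2 = 204 remainder 0
204 ÷ 2 = 102 remainder 0
102 ÷ 2 = 51 remainder 0
51 ÷ 2 = 25 remainder 1
25 ÷ 2 = 12 remainder 1
12 ÷ 2 = 6 remainder 0
6 ÷ 2 = 3 remainder 0
3 ÷ 2 = 1 remainder 1
1 ÷ 2 = 0 remainder 1
Reading remainders bottom to top: 110011000



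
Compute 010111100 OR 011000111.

OR: 1 when either bit is 1
  010111100
| 011000111
-----------
  011111111
Decimal: 188 | 199 = 255



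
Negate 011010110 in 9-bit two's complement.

Original: 011010110
Step 1 - Invert all bits: 100101001
Step 2 - Add 1: 100101010
Verification: 011010110 + 100101010 = 1000000000; discarding the end carry (carry out of the top bit) leaves the 9-bit value 000000000, as required for x + (-x)



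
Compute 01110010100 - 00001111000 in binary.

Method 1 - Direct subtraction (column by column from the right: bit − bit − borrow-in; if negative, add 2 and borrow 1 from the next column):
borrow: 00011110000
        01110010100
-       00001111000
-------------------
        01100011100

Method 2 - Add two's complement:
Two's complement of 00001111000: invert → 11110000111, add 1 → 11110001000
  01110010100
+ 11110001000
-------------
 101100011100  (end carry out of the top bit = 1)
Discarding the end carry: 01100011100
Decimal check:
  01110010100 = 512 + 256 + 128 + 16 + 4 = 916
  00001111000 = 64 + 32 + 16 + 8 = 120
  916 - 120 = 796, and 01100011100 = 512 + 256 + 16 + 8 + 4 = 796 ✓



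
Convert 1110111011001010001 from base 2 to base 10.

Sum of powers of 2 for each 1-bit:
2^0 + 2^4 + 2^6 + 2^9 + 2^10 + 2^12 + 2^13 + 2^14 + 2^16 + 2^17 + 2^18
= 1 + 16 + 64 + 512 + 1024 + 4096 + 8192 + 16384 + 65536 + 131072 + 262144
= 489041



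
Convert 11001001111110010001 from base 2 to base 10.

Sum of powers of 2 for each 1-bit:
2^0 + 2^4 + 2^7 + 2^8 + 2^9 + 2^10 + 2^11 + 2^12 + 2^15 + 2^18 + 2^19
= 1 + 16 + 128 + 256 + 512 + 1024 + 2048 + 4096 + 32768 + 262144 + 524288
= 827281



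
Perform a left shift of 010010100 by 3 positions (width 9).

Original: 010010100 (decimal 148)
Shift left by 3 positions
Append 3 zeros on the right and drop the 3 high bits that overflow the 9-bit width
Result: 010100000 (decimal 160)
Equivalent: 148 << 3 = 148 × 2^3 = 1184, truncated to 9 bits = 160



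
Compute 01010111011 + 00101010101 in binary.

Add column by column from the right: bit + bit + carry-in; write the sum mod 2, carry 1 when the sum is 2 or 3.
carry:  11111111110
        01010111011
+       00101010101
-------------------
       010000010000
(the carry out of the leftmost column, 0, becomes the leading bit)
Decimal check:
  01010111011 = 512 + 128 + 32 + 16 + 8 + 2 + 1 = 699
  00101010101 = 256 + 64 + 16 + 4 + 1 = 341
  699 + 341 = 1040, and 010000010000 = 1024 + 16 = 1040 ✓



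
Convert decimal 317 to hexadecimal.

Using repeated division by 16 (digits 10–15 are A–F):
317 ÷ 16 = 19 remainder 13 (D)
19 ÷ 16 = 1 remainder 3
1 ÷ 16 = 0 remainder 1
Reading remainders bottom to top: 13D



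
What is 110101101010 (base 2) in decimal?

Sum of powers of 2 for each 1-bit:
2^1 + 2^3 + 2^5 + 2^6 + 2^8 + 2^10 + 2^11
= 2 + 8 + 32 + 64 + 256 + 1024 + 2048
= 3434



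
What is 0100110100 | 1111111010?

OR: 1 when either bit is 1
  0100110100
| 1111111010
------------
  1111111110
Decimal: 308 | 1018 = 1022



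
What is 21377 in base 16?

Using repeated division by 16 (digits 10–15 are A–F):
21377 ÷ 16 = 1336 remainder 1
1336 ÷ 16 = 83 remainder 8
83 ÷ 16 = 5 remainder 3
5 ÷ 16 = 0 remainder 5
Reading remainders bottom to top: 5381



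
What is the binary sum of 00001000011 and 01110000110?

Add column by column from the right: bit + bit + carry-in; write the sum mod 2, carry 1 when the sum is 2 or 3.
carry:  00000001100
        00001000011
+       01110000110
-------------------
       001111001001
(the carry out of the leftmost column, 0, becomes the leading bit)
Decimal check:
  00001000011 = 64 + 2 + 1 = 67
  01110000110 = 512 + 256 + 128 + 4 + 2 = 902
  67 + 902 = 969, and 001111001001 = 512 + 256 + 128 + 64 + 8 + 1 = 969 ✓



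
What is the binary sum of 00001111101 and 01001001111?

Add column by column from the right: bit + bit + carry-in; write the sum mod 2, carry 1 when the sum is 2 or 3.
carry:  00011111110
        00001111101
+       01001001111
-------------------
       001011001100
(the carry out of the leftmost column, 0, becomes the leading bit)
Decimal check:
  00001111101 = 64 + 32 + 16 + 8 + 4 + 1 = 125
  01001001111 = 512 + 64 + 8 + 4 + 2 + 1 = 591
  125 + 591 = 716, and 001011001100 = 512 + 128 + 64 + 8 + 4 = 716 ✓



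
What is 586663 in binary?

Using repeated division by 2:
586663 ÷ 2 = 293331 remainder 1
293331 ÷ 2 = 146665 remainder 1
146665 ÷ 2 = 73332 remainder 1
73332 ÷ 2 = 36666 remainder 0
36666 ÷ 2 = 18333 remainder 0
18333 ÷ 2 = 9166 remainder 1
9166 ÷ 2 = 4583 remainder 0
4583 ÷ 2 = 2291 remainder 1
2291 ÷ 2 = 1145 remainder 1
1145 ÷ 2 = 572 remainder 1
572 ÷ 2 = 286 remainder 0
286 ÷ 2 = 143 remainder 0
143 ÷ 2 = 71 remainder 1
71 ÷ 2 = 35 remainder 1
35 ÷ 2 = 17 remainder 1
17 ÷ 2 = 8 remainder 1
8 ÷ 2 = 4 remainder 0
4 ÷ 2 = 2 remainder 0
2 ÷ 2 = 1 remainder 0
1 ÷ 2 = 0 remainder 1
Reading remainders bottom to top: 10001111001110100111



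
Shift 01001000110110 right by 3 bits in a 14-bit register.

Original: 01001000110110 (decimal 4662)
Shift right by 3 positions
Drop the 3 low bits; fill with zeros on the left
Result: 00001001000110 (decimal 582)
Equivalent: 4662 >> 3 = 4662 ÷ 2^3 = 582



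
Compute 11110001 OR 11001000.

OR: 1 when either bit is 1
  11110001
| 11001000
----------
  11111001
Decimal: 241 | 200 = 249



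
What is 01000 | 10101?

OR: 1 when either bit is 1
  01000
| 10101
-------
  11101
Decimal: 8 | 21 = 29



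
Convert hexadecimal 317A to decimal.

Expand by place value (powers of 16):
Digit values: A = 10
317A = 3 × 16^3 + 1 × 16^2 + 7 × 16^1 + 10 × 16^0
= 3 × 4096 + 1 × 256 + 7 × 16 + 10 × 1
= 12288 + 256 + 112 + 10
= 12666



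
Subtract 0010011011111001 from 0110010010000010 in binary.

Method 1 - Direct subtraction (column by column from the right: bit − bit − borrow-in; if negative, add 2 and borrow 1 from the next column):
borrow: 0111111111110010
        0110010010000010
-       0010011011111001
------------------------
        0011110110001001

Method 2 - Add two's complement:
Two's complement of 0010011011111001: invert → 1101100100000110, add 1 → 1101100100000111
  0110010010000010
+ 1101100100000111
------------------
 10011110110001001  (end carry out of the top bit = 1)
Discarding the end carry: 0011110110001001
Decimal check:
  0110010010000010 = 16384 + 8192 + 1024 + 128 + 2 = 25730
  0010011011111001 = 8192 + 1024 + 512 + 128 + 64 + 32 + 16 + 8 + 1 = 9977
  25730 - 9977 = 15753, and 0011110110001001 = 8192 + 4096 + 2048 + 1024 + 256 + 128 + 8 + 1 = 15753 ✓



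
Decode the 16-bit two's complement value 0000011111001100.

Binary: 0000011111001100
Sign bit: 0 (non-negative)
Read directly as an unsigned value:
0000011111001100 = 1024 + 512 + 256 + 128 + 64 + 8 + 4 = 1996
Value: 1996



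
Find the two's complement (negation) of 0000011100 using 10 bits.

Original: 0000011100
Step 1 - Invert all bits: 1111100011
Step 2 - Add 1: 1111100100
Verification: 0000011100 + 1111100100 = 10000000000; discarding the end carry (carry out of the top bit) leaves the 10-bit value 0000000000, as required for x + (-x)



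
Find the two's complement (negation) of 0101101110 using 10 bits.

Original: 0101101110
Step 1 - Invert all bits: 1010010001
Step 2 - Add 1: 1010010010
Verification: 0101101110 + 1010010010 = 10000000000; discarding the end carry (carry out of the top bit) leaves the 10-bit value 0000000000, as required for x + (-x)



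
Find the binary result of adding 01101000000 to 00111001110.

Add column by column from the right: bit + bit + carry-in; write the sum mod 2, carry 1 when the sum is 2 or 3.
carry:  11110000000
        01101000000
+       00111001110
-------------------
       010100001110
(the carry out of the leftmost column, 0, becomes the leading bit)
Decimal check:
  01101000000 = 512 + 256 + 64 = 832
  00111001110 = 256 + 128 + 64 + 8 + 4 + 2 = 462
  832 + 462 = 1294, and 010100001110 = 1024 + 256 + 8 + 4 + 2 = 1294 ✓



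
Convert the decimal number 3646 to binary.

Using repeated division by 2:
3646 ÷ 2 = 1823 remainder 0
1823 ÷ 2 = 911 remainder 1
911 ÷ 2 = 455 remainder 1
455 ÷ 2 = 227 remainder 1
227 ÷ 2 = 113 remainder 1
113 ÷ 2 = 56 remainder 1
56 ÷ 2 = 28 remainder 0
28 ÷ 2 = 14 remainder 0
14 ÷ 2 = 7 remainder 0
7 ÷ 2 = 3 remainder 1
3 ÷ 2 = 1 remainder 1
1 ÷ 2 = 0 remainder 1
Reading remainders bottom to top: 111000111110



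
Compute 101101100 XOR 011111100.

XOR: 1 when bits differ
  101101100
^ 011111100
-----------
  110010000
Decimal: 364 ^ 252 = 400



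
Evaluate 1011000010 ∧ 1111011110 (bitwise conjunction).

AND: 1 only when both bits are 1
  1011000010
& 1111011110
------------
  1011000010
Decimal: 706 & 990 = 706



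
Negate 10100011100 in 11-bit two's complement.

Original (sign bit 1, negative): 10100011100
Step 1 - Invert all bits: 01011100011
Step 2 - Add 1: 01011100100
Verification: 10100011100 + 01011100100 = 100000000000; discarding the end carry (carry out of the top bit) leaves the 11-bit value 00000000000, as required for x + (-x)



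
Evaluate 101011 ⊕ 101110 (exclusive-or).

XOR: 1 when bits differ
  101011
^ 101110
--------
  000101
Decimal: 43 ^ 46 = 5



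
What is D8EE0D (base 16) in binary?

Convert each hex digit to 4 bits:
  D = 1101
  8 = 1000
  E = 1110
  E = 1110
  0 = 0000
  D = 1101
Concatenate: 110110001110111000001101



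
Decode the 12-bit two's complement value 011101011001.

Binary: 011101011001
Sign bit: 0 (non-negative)
Read directly as an unsigned value:
011101011001 = 1024 + 512 + 256 + 64 + 16 + 8 + 1 = 1881
Value: 1881



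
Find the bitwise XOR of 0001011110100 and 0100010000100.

XOR: 1 when bits differ
  0001011110100
^ 0100010000100
---------------
  0101001110000
Decimal: 756 ^ 2180 = 2672



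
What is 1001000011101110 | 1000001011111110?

OR: 1 when either bit is 1
  1001000011101110
| 1000001011111110
------------------
  1001001011111110
Decimal: 37102 | 33534 = 37630



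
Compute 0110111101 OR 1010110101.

OR: 1 when either bit is 1
  0110111101
| 1010110101
------------
  1110111101
Decimal: 445 | 693 = 957



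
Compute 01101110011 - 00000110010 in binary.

Method 1 - Direct subtraction (column by column from the right: bit − bit − borrow-in; if negative, add 2 and borrow 1 from the next column):
borrow: 00000000000
        01101110011
-       00000110010
-------------------
        01101000001

Method 2 - Add two's complement:
Two's complement of 00000110010: invert → 11111001101, add 1 → 11111001110
  01101110011
+ 11111001110
-------------
 101101000001  (end carry out of the top bit = 1)
Discarding the end carry: 01101000001
Decimal check:
  01101110011 = 512 + 256 + 64 + 32 + 16 + 2 + 1 = 883
  00000110010 = 32 + 16 + 2 = 50
  883 - 50 = 833, and 01101000001 = 512 + 256 + 64 + 1 = 833 ✓



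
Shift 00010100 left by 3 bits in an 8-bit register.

Original: 00010100 (decimal 20)
Shift left by 3 positions
Append 3 zeros on the right
Result: 10100000 (decimal 160)
Equivalent: 20 << 3 = 20 × 2^3 = 160



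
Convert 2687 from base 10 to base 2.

Using repeated division by 2:
2687 ÷ 2 = 1343 remainder 1
1343 ÷ 2 = 671 remainder 1
671 ÷ 2 = 335 remainder 1
335 ÷ 2 = 167 remainder 1
167 ÷ 2 = 83 remainder 1
83 ÷ 2 = 41 remainder 1
41 ÷ 2 = 20 remainder 1
20 ÷ 2 = 10 remainder 0
10 ÷ 2 = 5 remainder 0
5 ÷ 2 = 2 remainder 1
2 ÷ 2 = 1 remainder 0
1 ÷ 2 = 0 remainder 1
Reading remainders bottom to top: 101001111111



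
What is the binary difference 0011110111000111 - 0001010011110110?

Method 1 - Direct subtraction (column by column from the right: bit − bit − borrow-in; if negative, add 2 and borrow 1 from the next column):
borrow: 0000000111100000
        0011110111000111
-       0001010011110110
------------------------
        0010100011010001

Method 2 - Add two's complement:
Two's complement of 0001010011110110: invert → 1110101100001001, add 1 → 1110101100001010
  0011110111000111
+ 1110101100001010
------------------
 10010100011010001  (end carry out of the top bit = 1)
Discarding the end carry: 0010100011010001
Decimal check:
  0011110111000111 = 8192 + 4096 + 2048 + 1024 + 256 + 128 + 64 + 4 + 2 + 1 = 15815
  0001010011110110 = 4096 + 1024 + 128 + 64 + 32 + 16 + 4 + 2 = 5366
  15815 - 5366 = 10449, and 0010100011010001 = 8192 + 2048 + 128 + 64 + 16 + 1 = 10449 ✓



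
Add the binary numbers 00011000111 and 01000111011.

Add column by column from the right: bit + bit + carry-in; write the sum mod 2, carry 1 when the sum is 2 or 3.
carry:  00111111110
        00011000111
+       01000111011
-------------------
       001100000010
(the carry out of the leftmost column, 0, becomes the leading bit)
Decimal check:
  00011000111 = 128 + 64 + 4 + 2 + 1 = 199
  01000111011 = 512 + 32 + 16 + 8 + 2 + 1 = 571
  199 + 571 = 770, and 001100000010 = 512 + 256 + 2 = 770 ✓



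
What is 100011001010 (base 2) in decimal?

Sum of powers of 2 for each 1-bit:
2^1 + 2^3 + 2^6 + 2^7 + 2^11
= 2 + 8 + 64 + 128 + 2048
= 2250



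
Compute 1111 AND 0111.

AND: 1 only when both bits are 1
  1111
& 0111
------
  0111
Decimal: 15 & 7 = 7



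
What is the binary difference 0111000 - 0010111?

Method 1 - Direct subtraction (column by column from the right: bit − bit − borrow-in; if negative, add 2 and borrow 1 from the next column):
borrow: 0001110
        0111000
-       0010111
---------------
        0100001

Method 2 - Add two's complement:
Two's complement of 0010111: invert → 1101000, add 1 → 1101001
  0111000
+ 1101001
---------
 10100001  (end carry out of the top bit = 1)
Discarding the end carry: 0100001
Decimal check:
  0111000 = 32 + 16 + 8 = 56
  0010111 = 16 + 4 + 2 + 1 = 23
  56 - 23 = 33, and 0100001 = 32 + 1 = 33 ✓



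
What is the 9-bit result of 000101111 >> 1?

Original: 000101111 (decimal 47)
Shift right by 1 position
Drop the 1 low bit; fill with zero on the left
Result: 000010111 (decimal 23)
Equivalent: 47 >> 1 = 47 ÷ 2^1 = 23



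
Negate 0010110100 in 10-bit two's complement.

Original: 0010110100
Step 1 - Invert all bits: 1101001011
Step 2 - Add 1: 1101001100
Verification: 0010110100 + 1101001100 = 10000000000; discarding the end carry (carry out of the top bit) leaves the 10-bit value 0000000000, as required for x + (-x)



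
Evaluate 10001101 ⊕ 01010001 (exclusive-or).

XOR: 1 when bits differ
  10001101
^ 01010001
----------
  11011100
Decimal: 141 ^ 81 = 220



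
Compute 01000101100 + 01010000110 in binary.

Add column by column from the right: bit + bit + carry-in; write the sum mod 2, carry 1 when the sum is 2 or 3.
carry:  10000011000
        01000101100
+       01010000110
-------------------
       010010110010
(the carry out of the leftmost column, 0, becomes the leading bit)
Decimal check:
  01000101100 = 512 + 32 + 8 + 4 = 556
  01010000110 = 512 + 128 + 4 + 2 = 646
  556 + 646 = 1202, and 010010110010 = 1024 + 128 + 32 + 16 + 2 = 1202 ✓



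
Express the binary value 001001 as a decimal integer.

Sum of powers of 2 for each 1-bit:
2^0 + 2^3
= 1 + 8
= 9



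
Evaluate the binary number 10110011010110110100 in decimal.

Sum of powers of 2 for each 1-bit:
2^2 + 2^4 + 2^5 + 2^7 + 2^8 + 2^10 + 2^12 + 2^13 + 2^16 + 2^17 + 2^19
= 4 + 16 + 32 + 128 + 256 + 1024 + 4096 + 8192 + 65536 + 131072 + 524288
= 734644



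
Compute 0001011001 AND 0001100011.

AND: 1 only when both bits are 1
  0001011001
& 0001100011
------------
  0001000001
Decimal: 89 & 99 = 65



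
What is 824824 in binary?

Using repeated division by 2:
824824 ÷ 2 = 412412 remainder 0
412412 ÷ 2 = 206206 remainder 0
206206 ÷ 2 = 103103 remainder 0
103103 ÷ 2 = 51551 remainder 1
51551 ÷ 2 = 25775 remainder 1
25775 ÷ 2 = 12887 remainder 1
12887 ÷ 2 = 6443 remainder 1
6443 ÷ 2 = 3221 remainder 1
3221 ÷ 2 = 1610 remainder 1
1610 ÷ 2 = 805 remainder 0
805 ÷ 2 = 402 remainder 1
402 ÷ 2 = 201 remainder 0
201 ÷ 2 = 100 remainder 1
100 ÷ 2 = 50 remainder 0
50 ÷ 2 = 25 remainder 0
25 ÷ 2 = 12 remainder 1
12 ÷ 2 = 6 remainder 0
6 ÷ 2 = 3 remainder 0
3 ÷ 2 = 1 remainder 1
1 ÷ 2 = 0 remainder 1
Reading remainders bottom to top: 11001001010111111000



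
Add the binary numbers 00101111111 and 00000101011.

Add column by column from the right: bit + bit + carry-in; write the sum mod 2, carry 1 when the sum is 2 or 3.
carry:  00011111110
        00101111111
+       00000101011
-------------------
       000110101010
(the carry out of the leftmost column, 0, becomes the leading bit)
Decimal check:
  00101111111 = 256 + 64 + 32 + 16 + 8 + 4 + 2 + 1 = 383
  00000101011 = 32 + 8 + 2 + 1 = 43
  383 + 43 = 426, and 000110101010 = 256 + 128 + 32 + 8 + 2 = 426 ✓



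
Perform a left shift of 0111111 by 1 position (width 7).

Original: 0111111 (decimal 63)
Shift left by 1 position
Append 1 zero on the right
Result: 1111110 (decimal 126)
Equivalent: 63 << 1 = 63 × 2^1 = 126



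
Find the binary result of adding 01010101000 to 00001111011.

Add column by column from the right: bit + bit + carry-in; write the sum mod 2, carry 1 when the sum is 2 or 3.
carry:  00111110000
        01010101000
+       00001111011
-------------------
       001100100011
(the carry out of the leftmost column, 0, becomes the leading bit)
Decimal check:
  01010101000 = 512 + 128 + 32 + 8 = 680
  00001111011 = 64 + 32 + 16 + 8 + 2 + 1 = 123
  680 + 123 = 803, and 001100100011 = 512 + 256 + 32 + 2 + 1 = 803 ✓



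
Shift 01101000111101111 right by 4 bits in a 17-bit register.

Original: 01101000111101111 (decimal 53743)
Shift right by 4 positions
Drop the 4 low bits; fill with zeros on the left
Result: 00000110100011110 (decimal 3358)
Equivalent: 53743 >> 4 = 53743 ÷ 2^4 = 3358



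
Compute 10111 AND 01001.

AND: 1 only when both bits are 1
  10111
& 01001
-------
  00001
Decimal: 23 & 9 = 1



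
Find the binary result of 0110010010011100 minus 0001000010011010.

Method 1 - Direct subtraction (column by column from the right: bit − bit − borrow-in; if negative, add 2 and borrow 1 from the next column):
borrow: 0010000000000100
        0110010010011100
-       0001000010011010
------------------------
        0101010000000010

Method 2 - Add two's complement:
Two's complement of 0001000010011010: invert → 1110111101100101, add 1 → 1110111101100110
  0110010010011100
+ 1110111101100110
------------------
 10101010000000010  (end carry out of the top bit = 1)
Discarding the end carry: 0101010000000010
Decimal check:
  0110010010011100 = 16384 + 8192 + 1024 + 128 + 16 + 8 + 4 = 25756
  0001000010011010 = 4096 + 128 + 16 + 8 + 2 = 4250
  25756 - 4250 = 21506, and 0101010000000010 = 16384 + 4096 + 1024 + 2 = 21506 ✓



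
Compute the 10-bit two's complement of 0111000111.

Original: 0111000111
Step 1 - Invert all bits: 1000111000
Step 2 - Add 1: 1000111001
Verification: 0111000111 + 1000111001 = 10000000000; discarding the end carry (carry out of the top bit) leaves the 10-bit value 0000000000, as required for x + (-x)



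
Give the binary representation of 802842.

Using repeated division by 2:
802842 ÷ 2 = 401421 remainder 0
401421 ÷ 2 = 200710 remainder 1
200710 ÷ 2 = 100355 remainder 0
100355 ÷ 2 = 50177 remainder 1
50177 ÷ 2 = 25088 remainder 1
25088 ÷ 2 = 12544 remainder 0
12544 ÷ 2 = 6272 remainder 0
6272 ÷ 2 = 3136 remainder 0
3136 ÷ 2 = 1568 remainder 0
1568 ÷ 2 = 784 remainder 0
784 ÷ 2 = 392 remainder 0
392 ÷ 2 = 196 remainder 0
196 ÷ 2 = 98 remainder 0
98 ÷ 2 = 49 remainder 0
49 ÷ 2 = 24 remainder 1
24 ÷ 2 = 12 remainder 0
12 ÷ 2 = 6 remainder 0
6 ÷ 2 = 3 remainder 0
3 ÷ 2 = 1 remainder 1
1 ÷ 2 = 0 remainder 1
Reading remainders bottom to top: 11000100000000011010



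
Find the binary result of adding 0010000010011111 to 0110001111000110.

Add column by column from the right: bit + bit + carry-in; write the sum mod 2, carry 1 when the sum is 2 or 3.
carry:  1100011100111100
        0010000010011111
+       0110001111000110
------------------------
       01000010001100101
(the carry out of the leftmost column, 0, becomes the leading bit)
Decimal check:
  0010000010011111 = 8192 + 128 + 16 + 8 + 4 + 2 + 1 = 8351
  0110001111000110 = 16384 + 8192 + 512 + 256 + 128 + 64 + 4 + 2 = 25542
  8351 + 25542 = 33893, and 01000010001100101 = 32768 + 1024 + 64 + 32 + 4 + 1 = 33893 ✓



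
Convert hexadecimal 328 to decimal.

Expand by place value (powers of 16):
328 = 3 × 16^2 + 2 × 16^1 + 8 × 16^0
= 3 × 256 + 2 × 16 + 8 × 1
= 768 + 32 + 8
= 808



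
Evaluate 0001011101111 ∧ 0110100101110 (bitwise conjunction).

AND: 1 only when both bits are 1
  0001011101111
& 0110100101110
---------------
  0000000101110
Decimal: 751 & 3374 = 46



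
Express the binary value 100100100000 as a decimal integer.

Sum of powers of 2 for each 1-bit:
2^5 + 2^8 + 2^11
= 32 + 256 + 2048
= 2336



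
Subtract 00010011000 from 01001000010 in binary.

Method 1 - Direct subtraction (column by column from the right: bit − bit − borrow-in; if negative, add 2 and borrow 1 from the next column):
borrow: 01101110000
        01001000010
-       00010011000
-------------------
        00110101010

Method 2 - Add two's complement:
Two's complement of 00010011000: invert → 11101100111, add 1 → 11101101000
  01001000010
+ 11101101000
-------------
 100110101010  (end carry out of the top bit = 1)
Discarding the end carry: 00110101010
Decimal check:
  01001000010 = 512 + 64 + 2 = 578
  00010011000 = 128 + 16 + 8 = 152
  578 - 152 = 426, and 00110101010 = 256 + 128 + 32 + 8 + 2 = 426 ✓



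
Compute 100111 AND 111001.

AND: 1 only when both bits are 1
  100111
& 111001
--------
  100001
Decimal: 39 & 57 = 33



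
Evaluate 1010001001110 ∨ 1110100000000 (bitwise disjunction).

OR: 1 when either bit is 1
  1010001001110
| 1110100000000
---------------
  1110101001110
Decimal: 5198 | 7424 = 7502



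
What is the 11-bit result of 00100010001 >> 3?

Original: 00100010001 (decimal 273)
Shift right by 3 positions
Drop the 3 low bits; fill with zeros on the left
Result: 00000100010 (decimal 34)
Equivalent: 273 >> 3 = 273 ÷ 2^3 = 34



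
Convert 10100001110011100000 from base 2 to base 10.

Sum of powers of 2 for each 1-bit:
2^5 + 2^6 + 2^7 + 2^10 + 2^11 + 2^12 + 2^17 + 2^19
= 32 + 64 + 128 + 1024 + 2048 + 4096 + 131072 + 524288
= 662752



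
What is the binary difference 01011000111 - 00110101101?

Method 1 - Direct subtraction (column by column from the right: bit − bit − borrow-in; if negative, add 2 and borrow 1 from the next column):
borrow: 01001110000
        01011000111
-       00110101101
-------------------
        00100011010

Method 2 - Add two's complement:
Two's complement of 00110101101: invert → 11001010010, add 1 → 11001010011
  01011000111
+ 11001010011
-------------
 100100011010  (end carry out of the top bit = 1)
Discarding the end carry: 00100011010
Decimal check:
  01011000111 = 512 + 128 + 64 + 4 + 2 + 1 = 711
  00110101101 = 256 + 128 + 32 + 8 + 4 + 1 = 429
  711 - 429 = 282, and 00100011010 = 256 + 16 + 8 + 2 = 282 ✓



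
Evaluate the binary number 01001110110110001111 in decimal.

Sum of powers of 2 for each 1-bit:
2^0 + 2^1 + 2^2 + 2^3 + 2^7 + 2^8 + 2^10 + 2^11 + 2^13 + 2^14 + 2^15 + 2^18
= 1 + 2 + 4 + 8 + 128 + 256 + 1024 + 2048 + 8192 + 16384 + 32768 + 262144
= 322959



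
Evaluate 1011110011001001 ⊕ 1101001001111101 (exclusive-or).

XOR: 1 when bits differ
  1011110011001001
^ 1101001001111101
------------------
  0110111010110100
Decimal: 48329 ^ 53885 = 28340



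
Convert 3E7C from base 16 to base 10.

Expand by place value (powers of 16):
Digit values: E = 14, C = 12
3E7C = 3 × 16^3 + 14 × 16^2 + 7 × 16^1 + 12 × 16^0
= 3 × 4096 + 14 × 256 + 7 × 16 + 12 × 1
= 12288 + 3584 + 112 + 12
= 15996



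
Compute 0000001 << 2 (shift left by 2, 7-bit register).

Original: 0000001 (decimal 1)
Shift left by 2 positions
Append 2 zeros on the right
Result: 0000100 (decimal 4)
Equivalent: 1 << 2 = 1 × 2^2 = 4



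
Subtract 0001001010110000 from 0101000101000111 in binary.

Method 1 - Direct subtraction (column by column from the right: bit − bit − borrow-in; if negative, add 2 and borrow 1 from the next column):
borrow: 0111110101100000
        0101000101000111
-       0001001010110000
------------------------
        0011111010010111

Method 2 - Add two's complement:
Two's complement of 0001001010110000: invert → 1110110101001111, add 1 → 1110110101010000
  0101000101000111
+ 1110110101010000
------------------
 10011111010010111  (end carry out of the top bit = 1)
Discarding the end carry: 0011111010010111
Decimal check:
  0101000101000111 = 16384 + 4096 + 256 + 64 + 4 + 2 + 1 = 20807
  0001001010110000 = 4096 + 512 + 128 + 32 + 16 = 4784
  20807 - 4784 = 16023, and 0011111010010111 = 8192 + 4096 + 2048 + 1024 + 512 + 128 + 16 + 4 + 2 + 1 = 16023 ✓



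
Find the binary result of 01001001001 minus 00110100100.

Method 1 - Direct subtraction (column by column from the right: bit − bit − borrow-in; if negative, add 2 and borrow 1 from the next column):
borrow: 01101001000
        01001001001
-       00110100100
-------------------
        00010100101

Method 2 - Add two's complement:
Two's complement of 00110100100: invert → 11001011011, add 1 → 11001011100
  01001001001
+ 11001011100
-------------
 100010100101  (end carry out of the top bit = 1)
Discarding the end carry: 00010100101
Decimal check:
  01001001001 = 512 + 64 + 8 + 1 = 585
  00110100100 = 256 + 128 + 32 + 4 = 420
  585 - 420 = 165, and 00010100101 = 128 + 32 + 4 + 1 = 165 ✓



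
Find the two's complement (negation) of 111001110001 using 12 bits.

Original (sign bit 1, negative): 111001110001
Step 1 - Invert all bits: 000110001110
Step 2 - Add 1: 000110001111
Verification: 111001110001 + 000110001111 = 1000000000000; discarding the end carry (carry out of the top bit) leaves the 12-bit value 000000000000, as required for x + (-x)



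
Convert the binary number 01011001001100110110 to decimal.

Sum of powers of 2 for each 1-bit:
2^1 + 2^2 + 2^4 + 2^5 + 2^8 + 2^9 + 2^12 + 2^15 + 2^16 + 2^18
= 2 + 4 + 16 + 32 + 256 + 512 + 4096 + 32768 + 65536 + 262144
= 365366



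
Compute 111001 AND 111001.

AND: 1 only when both bits are 1
  111001
& 111001
--------
  111001
Decimal: 57 & 57 = 57



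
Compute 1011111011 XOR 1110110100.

XOR: 1 when bits differ
  1011111011
^ 1110110100
------------
  0101001111
Decimal: 763 ^ 948 = 335



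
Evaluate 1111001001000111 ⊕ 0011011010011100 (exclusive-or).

XOR: 1 when bits differ
  1111001001000111
^ 0011011010011100
------------------
  1100010011011011
Decimal: 62023 ^ 13980 = 50395



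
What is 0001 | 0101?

OR: 1 when either bit is 1
  0001
| 0101
------
  0101
Decimal: 1 | 5 = 5



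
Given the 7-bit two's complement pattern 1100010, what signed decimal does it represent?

Binary: 1100010
Sign bit: 1 (negative)
Invert: 0011101
Add 1:  0011110
Magnitude: 0011110 = 16 + 8 + 4 + 2 = 30
Value: -30



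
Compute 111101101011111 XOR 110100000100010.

XOR: 1 when bits differ
  111101101011111
^ 110100000100010
-----------------
  001001101111101
Decimal: 31583 ^ 26658 = 4989



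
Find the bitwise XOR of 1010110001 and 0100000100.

XOR: 1 when bits differ
  1010110001
^ 0100000100
------------
  1110110101
Decimal: 689 ^ 260 = 949



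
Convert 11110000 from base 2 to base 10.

Sum of powers of 2 for each 1-bit:
2^4 + 2^5 + 2^6 + 2^7
= 16 + 32 + 64 + 128
= 240



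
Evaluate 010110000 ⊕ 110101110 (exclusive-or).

XOR: 1 when bits differ
  010110000
^ 110101110
-----------
  100011110
Decimal: 176 ^ 430 = 286



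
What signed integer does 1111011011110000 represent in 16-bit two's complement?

Binary: 1111011011110000
Sign bit: 1 (negative)
Invert: 0000100100001111
Add 1:  0000100100010000
Magnitude: 0000100100010000 = 2048 + 256 + 16 = 2320
Value: -2320



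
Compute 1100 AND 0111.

AND: 1 only when both bits are 1
  1100
& 0111
------
  0100
Decimal: 12 & 7 = 4



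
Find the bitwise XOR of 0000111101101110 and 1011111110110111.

XOR: 1 when bits differ
  0000111101101110
^ 1011111110110111
------------------
  1011000011011001
Decimal: 3950 ^ 49079 = 45273



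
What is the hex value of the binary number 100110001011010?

Group into 4-bit nibbles from right:
  0100 = 4
  1100 = C
  0101 = 5
  1010 = A
Result: 4C5A



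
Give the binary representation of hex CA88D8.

Convert each hex digit to 4 bits:
  C = 1100
  A = 1010
  8 = 1000
  8 = 1000
  D = 1101
  8 = 1000
Concatenate: 110010101000100011011000



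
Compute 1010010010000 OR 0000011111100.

OR: 1 when either bit is 1
  1010010010000
| 0000011111100
---------------
  1010011111100
Decimal: 5264 | 252 = 5372



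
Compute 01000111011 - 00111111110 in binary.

Method 1 - Direct subtraction (column by column from the right: bit − bit − borrow-in; if negative, add 2 and borrow 1 from the next column):
borrow: 01111111000
        01000111011
-       00111111110
-------------------
        00000111101

Method 2 - Add two's complement:
Two's complement of 00111111110: invert → 11000000001, add 1 → 11000000010
  01000111011
+ 11000000010
-------------
 100000111101  (end carry out of the top bit = 1)
Discarding the end carry: 00000111101
Decimal check:
  01000111011 = 512 + 32 + 16 + 8 + 2 + 1 = 571
  00111111110 = 256 + 128 + 64 + 32 + 16 + 8 + 4 + 2 = 510
  571 - 510 = 61, and 00000111101 = 32 + 16 + 8 + 4 + 1 = 61 ✓



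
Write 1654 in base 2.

Using repeated division by 2:
1654 ÷ 2 = 827 remainder 0
827 ÷ 2 = 413 remainder 1
413 ÷ 2 = 206 remainder 1
206 ÷ 2 = 103 remainder 0
103 ÷ 2 = 51 remainder 1
51 ÷ 2 = 25 remainder 1
25 ÷ 2 = 12 remainder 1
12 ÷ 2 = 6 remainder 0
6 ÷ 2 = 3 remainder 0
3 ÷ 2 = 1 remainder 1
1 ÷ 2 = 0 remainder 1
Reading remainders bottom to top: 11001110110



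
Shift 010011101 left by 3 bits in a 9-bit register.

Original: 010011101 (decimal 157)
Shift left by 3 positions
Append 3 zeros on the right and drop the 3 high bits that overflow the 9-bit width
Result: 011101000 (decimal 232)
Equivalent: 157 << 3 = 157 × 2^3 = 1256, truncated to 9 bits = 232



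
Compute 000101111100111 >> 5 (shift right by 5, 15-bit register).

Original: 000101111100111 (decimal 3047)
Shift right by 5 positions
Drop the 5 low bits; fill with zeros on the left
Result: 000000001011111 (decimal 95)
Equivalent: 3047 >> 5 = 3047 ÷ 2^5 = 95



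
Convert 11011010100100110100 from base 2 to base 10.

Sum of powers of 2 for each 1-bit:
2^2 + 2^4 + 2^5 + 2^8 + 2^11 + 2^13 + 2^15 + 2^16 + 2^18 + 2^19
= 4 + 16 + 32 + 256 + 2048 + 8192 + 32768 + 65536 + 262144 + 524288
= 895284

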